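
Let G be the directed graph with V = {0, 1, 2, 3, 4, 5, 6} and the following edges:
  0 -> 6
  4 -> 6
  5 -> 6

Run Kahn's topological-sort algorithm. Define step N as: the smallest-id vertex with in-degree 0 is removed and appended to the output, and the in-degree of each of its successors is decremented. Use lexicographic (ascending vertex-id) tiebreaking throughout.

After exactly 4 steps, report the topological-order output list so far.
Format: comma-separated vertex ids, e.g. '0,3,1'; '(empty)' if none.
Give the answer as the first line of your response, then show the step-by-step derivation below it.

0,1,2,3

step 1: output 0; order=[0]; indeg=(0,0,0,0,0,0,2)
step 2: output 1; order=[0,1]; indeg=(0,0,0,0,0,0,2)
step 3: output 2; order=[0,1,2]; indeg=(0,0,0,0,0,0,2)
step 4: output 3; order=[0,1,2,3]; indeg=(0,0,0,0,0,0,2)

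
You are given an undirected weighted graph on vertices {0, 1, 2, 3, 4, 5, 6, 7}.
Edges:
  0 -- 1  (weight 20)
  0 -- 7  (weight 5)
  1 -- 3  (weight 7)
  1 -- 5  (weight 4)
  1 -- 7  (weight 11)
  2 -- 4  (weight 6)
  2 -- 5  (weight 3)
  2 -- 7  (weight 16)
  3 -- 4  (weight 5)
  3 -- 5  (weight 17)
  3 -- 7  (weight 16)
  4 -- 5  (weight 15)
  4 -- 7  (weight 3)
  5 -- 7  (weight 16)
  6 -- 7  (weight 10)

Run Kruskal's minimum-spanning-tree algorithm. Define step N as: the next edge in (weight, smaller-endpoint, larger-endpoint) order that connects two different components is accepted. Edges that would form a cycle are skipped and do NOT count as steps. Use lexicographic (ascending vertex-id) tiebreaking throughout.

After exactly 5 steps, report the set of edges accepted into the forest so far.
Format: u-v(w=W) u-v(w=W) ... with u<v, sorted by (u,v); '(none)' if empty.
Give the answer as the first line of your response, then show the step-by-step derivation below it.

0-7(w=5) 1-5(w=4) 2-5(w=3) 3-4(w=5) 4-7(w=3)

step 1: add edge 2-5 (w=3); MST = {2-5(w=3)}
step 2: add edge 4-7 (w=3); MST = {2-5(w=3) 4-7(w=3)}
step 3: add edge 1-5 (w=4); MST = {1-5(w=4) 2-5(w=3) 4-7(w=3)}
step 4: add edge 0-7 (w=5); MST = {0-7(w=5) 1-5(w=4) 2-5(w=3) 4-7(w=3)}
step 5: add edge 3-4 (w=5); MST = {0-7(w=5) 1-5(w=4) 2-5(w=3) 3-4(w=5) 4-7(w=3)}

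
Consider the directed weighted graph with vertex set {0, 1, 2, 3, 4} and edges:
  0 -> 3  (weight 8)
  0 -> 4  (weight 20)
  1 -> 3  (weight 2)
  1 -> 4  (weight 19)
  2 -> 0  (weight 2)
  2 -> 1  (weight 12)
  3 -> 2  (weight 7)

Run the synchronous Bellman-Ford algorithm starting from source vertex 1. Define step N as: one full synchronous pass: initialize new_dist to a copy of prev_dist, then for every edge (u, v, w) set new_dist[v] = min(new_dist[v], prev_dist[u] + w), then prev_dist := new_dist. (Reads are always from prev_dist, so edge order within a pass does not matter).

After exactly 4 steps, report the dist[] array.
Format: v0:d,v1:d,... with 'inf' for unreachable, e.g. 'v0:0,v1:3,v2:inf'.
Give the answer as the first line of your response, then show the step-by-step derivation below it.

v0:11,v1:0,v2:9,v3:2,v4:19

step 1: dist = v0:inf,v1:0,v2:inf,v3:2,v4:19
step 2: dist = v0:inf,v1:0,v2:9,v3:2,v4:19
step 3: dist = v0:11,v1:0,v2:9,v3:2,v4:19
step 4: dist = v0:11,v1:0,v2:9,v3:2,v4:19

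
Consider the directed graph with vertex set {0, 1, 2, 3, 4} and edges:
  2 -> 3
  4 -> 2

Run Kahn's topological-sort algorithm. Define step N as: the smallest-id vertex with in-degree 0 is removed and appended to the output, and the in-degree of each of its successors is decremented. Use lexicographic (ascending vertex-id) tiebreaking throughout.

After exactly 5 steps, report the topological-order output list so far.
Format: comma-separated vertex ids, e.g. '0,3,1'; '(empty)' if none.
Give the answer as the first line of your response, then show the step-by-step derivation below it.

0,1,4,2,3

step 1: output 0; order=[0]; indeg=(0,0,1,1,0)
step 2: output 1; order=[0,1]; indeg=(0,0,1,1,0)
step 3: output 4; order=[0,1,4]; indeg=(0,0,0,1,0)
step 4: output 2; order=[0,1,4,2]; indeg=(0,0,0,0,0)
step 5: output 3; order=[0,1,4,2,3]; indeg=(0,0,0,0,0)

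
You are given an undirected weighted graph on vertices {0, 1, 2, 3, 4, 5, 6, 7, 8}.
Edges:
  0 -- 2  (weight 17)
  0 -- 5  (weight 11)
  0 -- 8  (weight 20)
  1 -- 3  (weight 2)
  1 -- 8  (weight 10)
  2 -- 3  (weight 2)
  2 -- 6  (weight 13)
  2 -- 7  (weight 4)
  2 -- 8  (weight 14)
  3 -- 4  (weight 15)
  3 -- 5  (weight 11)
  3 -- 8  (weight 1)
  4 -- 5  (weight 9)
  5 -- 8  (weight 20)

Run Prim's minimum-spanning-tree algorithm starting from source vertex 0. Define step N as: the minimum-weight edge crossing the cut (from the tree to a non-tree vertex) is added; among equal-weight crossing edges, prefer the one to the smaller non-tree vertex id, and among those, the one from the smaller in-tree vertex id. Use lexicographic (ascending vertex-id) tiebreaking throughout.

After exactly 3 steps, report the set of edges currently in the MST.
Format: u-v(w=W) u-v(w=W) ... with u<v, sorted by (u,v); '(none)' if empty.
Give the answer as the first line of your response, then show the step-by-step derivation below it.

0-5(w=11) 3-5(w=11) 4-5(w=9)

step 1: add edge 0-5 (w=11); MST = {0-5(w=11)}
step 2: add edge 4-5 (w=9); MST = {0-5(w=11) 4-5(w=9)}
step 3: add edge 3-5 (w=11); MST = {0-5(w=11) 3-5(w=11) 4-5(w=9)}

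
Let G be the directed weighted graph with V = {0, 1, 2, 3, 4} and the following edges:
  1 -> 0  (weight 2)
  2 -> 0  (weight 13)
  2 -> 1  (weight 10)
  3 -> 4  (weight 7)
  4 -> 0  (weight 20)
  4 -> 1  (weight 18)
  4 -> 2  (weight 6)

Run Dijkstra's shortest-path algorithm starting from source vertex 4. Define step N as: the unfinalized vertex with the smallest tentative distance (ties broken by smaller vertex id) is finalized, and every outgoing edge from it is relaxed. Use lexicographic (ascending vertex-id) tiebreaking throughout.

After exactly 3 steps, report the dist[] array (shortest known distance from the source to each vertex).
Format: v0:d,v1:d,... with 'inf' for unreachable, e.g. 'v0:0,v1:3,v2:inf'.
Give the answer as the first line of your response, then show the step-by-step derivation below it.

v0:18,v1:16,v2:6,v3:inf,v4:0

step 1: dist = v0:20,v1:18,v2:6,v3:inf,v4:0
step 2: dist = v0:19,v1:16,v2:6,v3:inf,v4:0
step 3: dist = v0:18,v1:16,v2:6,v3:inf,v4:0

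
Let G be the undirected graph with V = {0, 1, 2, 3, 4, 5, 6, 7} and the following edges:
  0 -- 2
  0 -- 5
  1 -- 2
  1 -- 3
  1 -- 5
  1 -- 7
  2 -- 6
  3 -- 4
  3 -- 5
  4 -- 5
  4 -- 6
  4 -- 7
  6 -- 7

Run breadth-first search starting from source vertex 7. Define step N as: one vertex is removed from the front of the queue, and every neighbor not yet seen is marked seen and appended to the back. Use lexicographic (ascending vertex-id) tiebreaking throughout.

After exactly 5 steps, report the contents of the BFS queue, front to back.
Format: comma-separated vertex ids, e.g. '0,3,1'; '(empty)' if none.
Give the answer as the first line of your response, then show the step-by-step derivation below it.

3,5,0

step 1: dequeue 7; queue=[1,4,6]; order=7
step 2: dequeue 1; queue=[4,6,2,3,5]; order=7,1
step 3: dequeue 4; queue=[6,2,3,5]; order=7,1,4
step 4: dequeue 6; queue=[2,3,5]; order=7,1,4,6
step 5: dequeue 2; queue=[3,5,0]; order=7,1,4,6,2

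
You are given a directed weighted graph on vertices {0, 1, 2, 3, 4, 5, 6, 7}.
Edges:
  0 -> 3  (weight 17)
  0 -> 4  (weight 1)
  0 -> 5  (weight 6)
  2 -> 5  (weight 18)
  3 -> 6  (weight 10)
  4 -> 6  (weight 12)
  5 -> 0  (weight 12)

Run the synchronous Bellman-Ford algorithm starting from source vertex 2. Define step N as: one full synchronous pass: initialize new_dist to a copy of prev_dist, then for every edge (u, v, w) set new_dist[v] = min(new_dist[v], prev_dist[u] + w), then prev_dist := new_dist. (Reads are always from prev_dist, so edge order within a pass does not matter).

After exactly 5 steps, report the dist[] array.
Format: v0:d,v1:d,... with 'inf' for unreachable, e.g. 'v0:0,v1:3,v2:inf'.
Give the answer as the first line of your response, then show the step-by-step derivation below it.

v0:30,v1:inf,v2:0,v3:47,v4:31,v5:18,v6:43,v7:inf

step 1: dist = v0:inf,v1:inf,v2:0,v3:inf,v4:inf,v5:18,v6:inf,v7:inf
step 2: dist = v0:30,v1:inf,v2:0,v3:inf,v4:inf,v5:18,v6:inf,v7:inf
step 3: dist = v0:30,v1:inf,v2:0,v3:47,v4:31,v5:18,v6:inf,v7:inf
step 4: dist = v0:30,v1:inf,v2:0,v3:47,v4:31,v5:18,v6:43,v7:inf
step 5: dist = v0:30,v1:inf,v2:0,v3:47,v4:31,v5:18,v6:43,v7:inf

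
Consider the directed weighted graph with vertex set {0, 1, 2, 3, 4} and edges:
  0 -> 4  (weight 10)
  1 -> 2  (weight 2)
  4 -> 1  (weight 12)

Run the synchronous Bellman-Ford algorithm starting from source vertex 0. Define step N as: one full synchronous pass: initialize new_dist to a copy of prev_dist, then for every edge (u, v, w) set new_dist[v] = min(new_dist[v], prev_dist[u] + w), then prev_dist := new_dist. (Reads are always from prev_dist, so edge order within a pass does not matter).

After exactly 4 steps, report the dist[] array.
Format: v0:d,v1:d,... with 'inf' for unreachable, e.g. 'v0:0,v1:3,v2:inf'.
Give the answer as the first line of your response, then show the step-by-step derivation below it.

v0:0,v1:22,v2:24,v3:inf,v4:10

step 1: dist = v0:0,v1:inf,v2:inf,v3:inf,v4:10
step 2: dist = v0:0,v1:22,v2:inf,v3:inf,v4:10
step 3: dist = v0:0,v1:22,v2:24,v3:inf,v4:10
step 4: dist = v0:0,v1:22,v2:24,v3:inf,v4:10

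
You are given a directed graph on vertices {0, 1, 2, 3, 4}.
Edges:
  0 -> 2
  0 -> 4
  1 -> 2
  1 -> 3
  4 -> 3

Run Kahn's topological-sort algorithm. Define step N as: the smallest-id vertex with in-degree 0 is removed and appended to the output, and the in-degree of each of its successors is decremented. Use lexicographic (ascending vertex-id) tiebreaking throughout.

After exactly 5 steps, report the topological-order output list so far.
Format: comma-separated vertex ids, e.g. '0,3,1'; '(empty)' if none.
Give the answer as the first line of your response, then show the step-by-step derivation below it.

0,1,2,4,3

step 1: output 0; order=[0]; indeg=(0,0,1,2,0)
step 2: output 1; order=[0,1]; indeg=(0,0,0,1,0)
step 3: output 2; order=[0,1,2]; indeg=(0,0,0,1,0)
step 4: output 4; order=[0,1,2,4]; indeg=(0,0,0,0,0)
step 5: output 3; order=[0,1,2,4,3]; indeg=(0,0,0,0,0)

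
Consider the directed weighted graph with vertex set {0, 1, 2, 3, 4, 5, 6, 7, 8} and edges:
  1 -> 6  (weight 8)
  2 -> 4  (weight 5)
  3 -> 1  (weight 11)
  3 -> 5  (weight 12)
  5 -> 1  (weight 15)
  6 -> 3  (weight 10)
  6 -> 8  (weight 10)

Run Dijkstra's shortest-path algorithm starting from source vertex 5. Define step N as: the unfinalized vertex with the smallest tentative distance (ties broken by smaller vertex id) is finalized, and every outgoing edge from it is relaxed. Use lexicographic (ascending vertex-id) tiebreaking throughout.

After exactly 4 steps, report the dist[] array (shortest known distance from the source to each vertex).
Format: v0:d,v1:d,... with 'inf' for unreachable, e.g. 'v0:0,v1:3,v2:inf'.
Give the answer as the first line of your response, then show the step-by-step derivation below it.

v0:inf,v1:15,v2:inf,v3:33,v4:inf,v5:0,v6:23,v7:inf,v8:33

step 1: dist = v0:inf,v1:15,v2:inf,v3:inf,v4:inf,v5:0,v6:inf,v7:inf,v8:inf
step 2: dist = v0:inf,v1:15,v2:inf,v3:inf,v4:inf,v5:0,v6:23,v7:inf,v8:inf
step 3: dist = v0:inf,v1:15,v2:inf,v3:33,v4:inf,v5:0,v6:23,v7:inf,v8:33
step 4: dist = v0:inf,v1:15,v2:inf,v3:33,v4:inf,v5:0,v6:23,v7:inf,v8:33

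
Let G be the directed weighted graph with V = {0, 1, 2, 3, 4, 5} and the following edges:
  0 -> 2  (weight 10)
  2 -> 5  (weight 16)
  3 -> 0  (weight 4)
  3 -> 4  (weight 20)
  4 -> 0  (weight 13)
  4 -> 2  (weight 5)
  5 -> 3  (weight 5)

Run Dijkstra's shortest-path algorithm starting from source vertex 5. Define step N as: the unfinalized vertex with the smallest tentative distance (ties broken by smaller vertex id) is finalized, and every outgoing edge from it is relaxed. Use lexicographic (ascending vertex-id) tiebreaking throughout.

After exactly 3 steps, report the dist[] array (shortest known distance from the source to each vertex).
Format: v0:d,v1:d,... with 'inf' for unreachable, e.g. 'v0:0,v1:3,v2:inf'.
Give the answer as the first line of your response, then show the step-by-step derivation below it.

v0:9,v1:inf,v2:19,v3:5,v4:25,v5:0

step 1: dist = v0:inf,v1:inf,v2:inf,v3:5,v4:inf,v5:0
step 2: dist = v0:9,v1:inf,v2:inf,v3:5,v4:25,v5:0
step 3: dist = v0:9,v1:inf,v2:19,v3:5,v4:25,v5:0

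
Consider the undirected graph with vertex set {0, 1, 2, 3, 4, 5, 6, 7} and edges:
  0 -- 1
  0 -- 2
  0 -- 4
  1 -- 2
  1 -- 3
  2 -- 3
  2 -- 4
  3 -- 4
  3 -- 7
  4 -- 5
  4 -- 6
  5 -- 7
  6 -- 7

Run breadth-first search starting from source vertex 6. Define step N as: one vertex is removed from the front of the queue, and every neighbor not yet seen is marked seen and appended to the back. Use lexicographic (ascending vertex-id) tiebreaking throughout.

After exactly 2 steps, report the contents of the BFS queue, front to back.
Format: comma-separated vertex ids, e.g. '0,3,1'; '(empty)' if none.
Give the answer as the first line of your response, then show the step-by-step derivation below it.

7,0,2,3,5

step 1: dequeue 6; queue=[4,7]; order=6
step 2: dequeue 4; queue=[7,0,2,3,5]; order=6,4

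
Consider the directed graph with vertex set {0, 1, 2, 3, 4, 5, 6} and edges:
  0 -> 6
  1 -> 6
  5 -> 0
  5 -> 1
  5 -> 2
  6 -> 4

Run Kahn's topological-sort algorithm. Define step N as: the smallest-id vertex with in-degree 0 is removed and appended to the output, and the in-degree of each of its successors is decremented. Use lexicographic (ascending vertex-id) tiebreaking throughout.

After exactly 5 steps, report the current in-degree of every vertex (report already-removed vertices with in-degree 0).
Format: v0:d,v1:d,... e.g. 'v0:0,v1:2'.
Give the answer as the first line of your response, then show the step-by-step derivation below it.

v0:0,v1:0,v2:0,v3:0,v4:1,v5:0,v6:0

step 1: output 3; order=[3]; indeg=(1,1,1,0,1,0,2)
step 2: output 5; order=[3,5]; indeg=(0,0,0,0,1,0,2)
step 3: output 0; order=[3,5,0]; indeg=(0,0,0,0,1,0,1)
step 4: output 1; order=[3,5,0,1]; indeg=(0,0,0,0,1,0,0)
step 5: output 2; order=[3,5,0,1,2]; indeg=(0,0,0,0,1,0,0)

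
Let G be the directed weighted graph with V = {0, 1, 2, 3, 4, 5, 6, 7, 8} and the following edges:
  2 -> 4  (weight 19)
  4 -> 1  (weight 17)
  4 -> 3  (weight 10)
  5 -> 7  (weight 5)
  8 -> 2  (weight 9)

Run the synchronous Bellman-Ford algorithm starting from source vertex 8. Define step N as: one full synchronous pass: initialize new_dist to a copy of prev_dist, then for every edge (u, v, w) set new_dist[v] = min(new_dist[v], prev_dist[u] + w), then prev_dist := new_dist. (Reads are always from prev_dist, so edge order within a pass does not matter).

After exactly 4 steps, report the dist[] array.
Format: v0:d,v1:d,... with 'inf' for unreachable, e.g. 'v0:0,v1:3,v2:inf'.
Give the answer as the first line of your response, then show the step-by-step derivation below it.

v0:inf,v1:45,v2:9,v3:38,v4:28,v5:inf,v6:inf,v7:inf,v8:0

step 1: dist = v0:inf,v1:inf,v2:9,v3:inf,v4:inf,v5:inf,v6:inf,v7:inf,v8:0
step 2: dist = v0:inf,v1:inf,v2:9,v3:inf,v4:28,v5:inf,v6:inf,v7:inf,v8:0
step 3: dist = v0:inf,v1:45,v2:9,v3:38,v4:28,v5:inf,v6:inf,v7:inf,v8:0
step 4: dist = v0:inf,v1:45,v2:9,v3:38,v4:28,v5:inf,v6:inf,v7:inf,v8:0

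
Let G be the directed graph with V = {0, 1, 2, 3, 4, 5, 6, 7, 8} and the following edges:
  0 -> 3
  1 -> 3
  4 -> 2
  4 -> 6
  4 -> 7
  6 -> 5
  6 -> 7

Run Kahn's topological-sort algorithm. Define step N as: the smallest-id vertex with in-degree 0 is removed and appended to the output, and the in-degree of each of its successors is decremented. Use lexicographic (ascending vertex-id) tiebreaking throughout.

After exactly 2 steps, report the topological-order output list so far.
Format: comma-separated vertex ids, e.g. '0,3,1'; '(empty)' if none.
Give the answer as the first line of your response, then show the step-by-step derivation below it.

0,1

step 1: output 0; order=[0]; indeg=(0,0,1,1,0,1,1,2,0)
step 2: output 1; order=[0,1]; indeg=(0,0,1,0,0,1,1,2,0)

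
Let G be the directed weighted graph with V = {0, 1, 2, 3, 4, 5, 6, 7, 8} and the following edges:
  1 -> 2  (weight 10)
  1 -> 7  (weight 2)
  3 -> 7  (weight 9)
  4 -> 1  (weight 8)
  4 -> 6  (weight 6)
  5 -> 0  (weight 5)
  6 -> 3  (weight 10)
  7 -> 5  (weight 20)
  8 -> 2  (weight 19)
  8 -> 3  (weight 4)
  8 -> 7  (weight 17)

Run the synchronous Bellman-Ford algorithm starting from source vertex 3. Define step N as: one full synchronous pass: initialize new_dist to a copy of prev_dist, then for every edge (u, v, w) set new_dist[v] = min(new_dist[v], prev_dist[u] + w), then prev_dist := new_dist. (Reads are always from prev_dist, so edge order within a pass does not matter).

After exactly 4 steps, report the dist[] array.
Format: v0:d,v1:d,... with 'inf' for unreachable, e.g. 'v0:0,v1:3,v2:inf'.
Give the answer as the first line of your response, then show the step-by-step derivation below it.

v0:34,v1:inf,v2:inf,v3:0,v4:inf,v5:29,v6:inf,v7:9,v8:inf

step 1: dist = v0:inf,v1:inf,v2:inf,v3:0,v4:inf,v5:inf,v6:inf,v7:9,v8:inf
step 2: dist = v0:inf,v1:inf,v2:inf,v3:0,v4:inf,v5:29,v6:inf,v7:9,v8:inf
step 3: dist = v0:34,v1:inf,v2:inf,v3:0,v4:inf,v5:29,v6:inf,v7:9,v8:inf
step 4: dist = v0:34,v1:inf,v2:inf,v3:0,v4:inf,v5:29,v6:inf,v7:9,v8:inf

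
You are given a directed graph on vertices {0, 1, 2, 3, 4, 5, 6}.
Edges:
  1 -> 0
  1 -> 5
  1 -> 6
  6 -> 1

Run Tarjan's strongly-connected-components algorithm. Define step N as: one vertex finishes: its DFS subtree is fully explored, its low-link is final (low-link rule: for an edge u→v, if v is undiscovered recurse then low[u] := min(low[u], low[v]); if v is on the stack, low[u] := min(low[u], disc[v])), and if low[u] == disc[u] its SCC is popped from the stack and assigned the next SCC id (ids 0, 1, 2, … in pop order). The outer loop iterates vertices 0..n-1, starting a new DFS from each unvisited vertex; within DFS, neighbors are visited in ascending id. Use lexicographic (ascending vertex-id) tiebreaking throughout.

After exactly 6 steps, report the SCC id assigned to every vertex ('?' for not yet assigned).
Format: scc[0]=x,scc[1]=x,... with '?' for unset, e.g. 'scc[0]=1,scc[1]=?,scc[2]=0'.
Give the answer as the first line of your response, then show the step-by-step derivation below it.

scc[0]=0,scc[1]=2,scc[2]=3,scc[3]=4,scc[4]=?,scc[5]=1,scc[6]=2

step 1: low=(low[0]=0,low[1]=?,low[2]=?,low[3]=?,low[4]=?,low[5]=?,low[6]=?); scc=(scc[0]=0,scc[1]=?,scc[2]=?,scc[3]=?,scc[4]=?,scc[5]=?,scc[6]=?)
step 2: low=(low[0]=0,low[1]=1,low[2]=?,low[3]=?,low[4]=?,low[5]=2,low[6]=?); scc=(scc[0]=0,scc[1]=?,scc[2]=?,scc[3]=?,scc[4]=?,scc[5]=1,scc[6]=?)
step 3: low=(low[0]=0,low[1]=1,low[2]=?,low[3]=?,low[4]=?,low[5]=2,low[6]=1); scc=(scc[0]=0,scc[1]=?,scc[2]=?,scc[3]=?,scc[4]=?,scc[5]=1,scc[6]=?)
step 4: low=(low[0]=0,low[1]=1,low[2]=?,low[3]=?,low[4]=?,low[5]=2,low[6]=1); scc=(scc[0]=0,scc[1]=2,scc[2]=?,scc[3]=?,scc[4]=?,scc[5]=1,scc[6]=2)
step 5: low=(low[0]=0,low[1]=1,low[2]=4,low[3]=?,low[4]=?,low[5]=2,low[6]=1); scc=(scc[0]=0,scc[1]=2,scc[2]=3,scc[3]=?,scc[4]=?,scc[5]=1,scc[6]=2)
step 6: low=(low[0]=0,low[1]=1,low[2]=4,low[3]=5,low[4]=?,low[5]=2,low[6]=1); scc=(scc[0]=0,scc[1]=2,scc[2]=3,scc[3]=4,scc[4]=?,scc[5]=1,scc[6]=2)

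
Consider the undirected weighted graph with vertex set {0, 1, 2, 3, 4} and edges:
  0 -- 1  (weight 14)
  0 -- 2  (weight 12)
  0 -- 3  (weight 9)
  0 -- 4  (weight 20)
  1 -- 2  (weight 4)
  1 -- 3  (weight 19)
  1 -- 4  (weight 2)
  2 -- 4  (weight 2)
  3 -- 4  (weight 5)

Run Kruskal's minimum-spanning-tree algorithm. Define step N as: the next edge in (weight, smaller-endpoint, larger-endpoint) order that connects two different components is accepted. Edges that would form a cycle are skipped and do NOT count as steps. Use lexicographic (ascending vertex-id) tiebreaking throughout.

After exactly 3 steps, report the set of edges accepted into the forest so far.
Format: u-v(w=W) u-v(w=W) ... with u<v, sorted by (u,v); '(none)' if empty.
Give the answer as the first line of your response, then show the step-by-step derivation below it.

1-4(w=2) 2-4(w=2) 3-4(w=5)

step 1: add edge 1-4 (w=2); MST = {1-4(w=2)}
step 2: add edge 2-4 (w=2); MST = {1-4(w=2) 2-4(w=2)}
step 3: add edge 3-4 (w=5); MST = {1-4(w=2) 2-4(w=2) 3-4(w=5)}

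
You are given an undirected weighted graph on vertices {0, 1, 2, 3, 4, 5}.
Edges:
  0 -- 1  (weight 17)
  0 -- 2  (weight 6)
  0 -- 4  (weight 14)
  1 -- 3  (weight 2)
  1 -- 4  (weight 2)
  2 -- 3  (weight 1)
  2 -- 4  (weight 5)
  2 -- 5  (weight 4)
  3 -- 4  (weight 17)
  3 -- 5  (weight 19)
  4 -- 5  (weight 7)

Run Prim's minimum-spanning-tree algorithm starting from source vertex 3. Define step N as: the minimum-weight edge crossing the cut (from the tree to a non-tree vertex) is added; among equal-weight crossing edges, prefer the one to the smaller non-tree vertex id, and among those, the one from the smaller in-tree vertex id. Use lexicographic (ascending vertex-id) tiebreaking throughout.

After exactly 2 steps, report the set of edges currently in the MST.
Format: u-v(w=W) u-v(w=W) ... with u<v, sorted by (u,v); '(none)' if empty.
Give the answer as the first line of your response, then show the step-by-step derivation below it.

1-3(w=2) 2-3(w=1)

step 1: add edge 2-3 (w=1); MST = {2-3(w=1)}
step 2: add edge 1-3 (w=2); MST = {1-3(w=2) 2-3(w=1)}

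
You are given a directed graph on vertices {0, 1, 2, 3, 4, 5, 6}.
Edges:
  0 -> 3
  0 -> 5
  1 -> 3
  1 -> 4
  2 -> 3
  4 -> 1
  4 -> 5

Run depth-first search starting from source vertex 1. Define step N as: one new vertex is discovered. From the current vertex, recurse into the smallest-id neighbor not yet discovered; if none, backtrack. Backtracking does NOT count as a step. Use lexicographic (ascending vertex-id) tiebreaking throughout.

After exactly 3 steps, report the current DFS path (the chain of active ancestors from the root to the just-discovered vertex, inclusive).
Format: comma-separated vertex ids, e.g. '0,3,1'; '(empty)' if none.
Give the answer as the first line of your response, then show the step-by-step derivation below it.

1,4

step 1: discover 1; path=1; order=1
step 2: discover 3; path=1>3; order=1,3
step 3: discover 4; path=1>4; order=1,3,4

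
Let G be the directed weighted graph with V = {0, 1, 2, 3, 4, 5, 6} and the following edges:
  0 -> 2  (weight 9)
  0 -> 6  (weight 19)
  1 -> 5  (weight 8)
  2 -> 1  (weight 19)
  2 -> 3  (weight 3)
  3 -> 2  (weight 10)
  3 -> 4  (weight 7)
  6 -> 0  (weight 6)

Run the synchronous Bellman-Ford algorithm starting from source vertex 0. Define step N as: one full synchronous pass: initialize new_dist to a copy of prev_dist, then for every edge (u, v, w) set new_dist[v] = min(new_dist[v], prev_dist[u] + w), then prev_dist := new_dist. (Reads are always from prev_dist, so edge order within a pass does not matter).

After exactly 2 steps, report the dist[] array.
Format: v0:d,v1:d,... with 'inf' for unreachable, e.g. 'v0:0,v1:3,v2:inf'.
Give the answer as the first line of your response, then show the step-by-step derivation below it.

v0:0,v1:28,v2:9,v3:12,v4:inf,v5:inf,v6:19

step 1: dist = v0:0,v1:inf,v2:9,v3:inf,v4:inf,v5:inf,v6:19
step 2: dist = v0:0,v1:28,v2:9,v3:12,v4:inf,v5:inf,v6:19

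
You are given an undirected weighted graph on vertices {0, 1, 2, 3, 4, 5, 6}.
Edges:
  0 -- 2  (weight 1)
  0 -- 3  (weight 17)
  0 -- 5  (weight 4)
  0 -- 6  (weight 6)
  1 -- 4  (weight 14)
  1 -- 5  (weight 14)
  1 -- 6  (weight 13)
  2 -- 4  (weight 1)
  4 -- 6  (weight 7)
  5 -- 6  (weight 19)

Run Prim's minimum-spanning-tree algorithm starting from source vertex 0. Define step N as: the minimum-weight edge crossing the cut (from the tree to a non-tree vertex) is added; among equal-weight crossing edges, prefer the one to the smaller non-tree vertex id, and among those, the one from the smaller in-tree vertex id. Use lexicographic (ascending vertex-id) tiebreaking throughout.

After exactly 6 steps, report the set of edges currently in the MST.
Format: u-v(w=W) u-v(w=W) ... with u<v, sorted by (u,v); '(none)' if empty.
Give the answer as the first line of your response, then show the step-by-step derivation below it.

0-2(w=1) 0-3(w=17) 0-5(w=4) 0-6(w=6) 1-6(w=13) 2-4(w=1)

step 1: add edge 0-2 (w=1); MST = {0-2(w=1)}
step 2: add edge 2-4 (w=1); MST = {0-2(w=1) 2-4(w=1)}
step 3: add edge 0-5 (w=4); MST = {0-2(w=1) 0-5(w=4) 2-4(w=1)}
step 4: add edge 0-6 (w=6); MST = {0-2(w=1) 0-5(w=4) 0-6(w=6) 2-4(w=1)}
step 5: add edge 1-6 (w=13); MST = {0-2(w=1) 0-5(w=4) 0-6(w=6) 1-6(w=13) 2-4(w=1)}
step 6: add edge 0-3 (w=17); MST = {0-2(w=1) 0-3(w=17) 0-5(w=4) 0-6(w=6) 1-6(w=13) 2-4(w=1)}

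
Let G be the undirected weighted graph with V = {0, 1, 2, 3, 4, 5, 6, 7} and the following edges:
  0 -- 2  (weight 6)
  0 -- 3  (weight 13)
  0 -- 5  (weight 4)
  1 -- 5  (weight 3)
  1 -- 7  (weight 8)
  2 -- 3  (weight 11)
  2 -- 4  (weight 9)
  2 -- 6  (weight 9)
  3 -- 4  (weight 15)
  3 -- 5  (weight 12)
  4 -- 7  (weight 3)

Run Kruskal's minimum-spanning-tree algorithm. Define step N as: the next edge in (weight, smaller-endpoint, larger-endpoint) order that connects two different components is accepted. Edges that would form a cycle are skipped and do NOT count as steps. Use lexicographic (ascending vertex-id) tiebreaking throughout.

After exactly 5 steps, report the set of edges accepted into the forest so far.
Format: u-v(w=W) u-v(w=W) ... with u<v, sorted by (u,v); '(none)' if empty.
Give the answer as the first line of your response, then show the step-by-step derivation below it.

0-2(w=6) 0-5(w=4) 1-5(w=3) 1-7(w=8) 4-7(w=3)

step 1: add edge 1-5 (w=3); MST = {1-5(w=3)}
step 2: add edge 4-7 (w=3); MST = {1-5(w=3) 4-7(w=3)}
step 3: add edge 0-5 (w=4); MST = {0-5(w=4) 1-5(w=3) 4-7(w=3)}
step 4: add edge 0-2 (w=6); MST = {0-2(w=6) 0-5(w=4) 1-5(w=3) 4-7(w=3)}
step 5: add edge 1-7 (w=8); MST = {0-2(w=6) 0-5(w=4) 1-5(w=3) 1-7(w=8) 4-7(w=3)}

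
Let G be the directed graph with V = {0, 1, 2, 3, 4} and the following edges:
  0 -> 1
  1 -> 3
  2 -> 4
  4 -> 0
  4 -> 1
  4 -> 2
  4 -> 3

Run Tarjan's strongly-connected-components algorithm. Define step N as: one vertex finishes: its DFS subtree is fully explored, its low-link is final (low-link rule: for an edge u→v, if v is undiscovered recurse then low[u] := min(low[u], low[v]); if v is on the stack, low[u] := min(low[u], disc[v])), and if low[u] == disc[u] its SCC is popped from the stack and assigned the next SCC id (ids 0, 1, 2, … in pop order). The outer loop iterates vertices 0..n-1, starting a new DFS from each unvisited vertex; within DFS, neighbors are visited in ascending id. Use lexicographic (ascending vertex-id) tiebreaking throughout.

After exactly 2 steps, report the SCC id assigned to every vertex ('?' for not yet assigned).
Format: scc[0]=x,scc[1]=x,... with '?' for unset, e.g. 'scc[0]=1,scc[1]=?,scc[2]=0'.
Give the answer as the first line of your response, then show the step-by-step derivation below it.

scc[0]=?,scc[1]=1,scc[2]=?,scc[3]=0,scc[4]=?

step 1: low=(low[0]=0,low[1]=1,low[2]=?,low[3]=2,low[4]=?); scc=(scc[0]=?,scc[1]=?,scc[2]=?,scc[3]=0,scc[4]=?)
step 2: low=(low[0]=0,low[1]=1,low[2]=?,low[3]=2,low[4]=?); scc=(scc[0]=?,scc[1]=1,scc[2]=?,scc[3]=0,scc[4]=?)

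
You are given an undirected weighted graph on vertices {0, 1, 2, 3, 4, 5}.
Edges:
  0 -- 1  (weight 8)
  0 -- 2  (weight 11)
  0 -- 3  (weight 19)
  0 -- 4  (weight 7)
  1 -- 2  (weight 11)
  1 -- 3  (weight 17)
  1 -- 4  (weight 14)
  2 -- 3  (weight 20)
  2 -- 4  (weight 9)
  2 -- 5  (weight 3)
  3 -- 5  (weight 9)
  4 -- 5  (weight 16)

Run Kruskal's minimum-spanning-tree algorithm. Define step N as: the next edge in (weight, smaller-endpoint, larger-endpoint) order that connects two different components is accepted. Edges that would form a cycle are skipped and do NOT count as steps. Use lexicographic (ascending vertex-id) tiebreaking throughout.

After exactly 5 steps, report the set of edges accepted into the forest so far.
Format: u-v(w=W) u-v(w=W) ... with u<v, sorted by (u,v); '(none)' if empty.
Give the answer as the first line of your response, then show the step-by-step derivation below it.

0-1(w=8) 0-4(w=7) 2-4(w=9) 2-5(w=3) 3-5(w=9)

step 1: add edge 2-5 (w=3); MST = {2-5(w=3)}
step 2: add edge 0-4 (w=7); MST = {0-4(w=7) 2-5(w=3)}
step 3: add edge 0-1 (w=8); MST = {0-1(w=8) 0-4(w=7) 2-5(w=3)}
step 4: add edge 2-4 (w=9); MST = {0-1(w=8) 0-4(w=7) 2-4(w=9) 2-5(w=3)}
step 5: add edge 3-5 (w=9); MST = {0-1(w=8) 0-4(w=7) 2-4(w=9) 2-5(w=3) 3-5(w=9)}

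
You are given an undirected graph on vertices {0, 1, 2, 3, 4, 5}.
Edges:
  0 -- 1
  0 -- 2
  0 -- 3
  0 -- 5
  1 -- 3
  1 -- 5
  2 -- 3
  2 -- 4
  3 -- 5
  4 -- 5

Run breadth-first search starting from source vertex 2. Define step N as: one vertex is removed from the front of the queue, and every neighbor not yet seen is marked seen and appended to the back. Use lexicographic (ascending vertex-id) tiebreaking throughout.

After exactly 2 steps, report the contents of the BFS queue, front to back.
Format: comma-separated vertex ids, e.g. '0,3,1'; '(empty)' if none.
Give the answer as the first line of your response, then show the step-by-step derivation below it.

3,4,1,5

step 1: dequeue 2; queue=[0,3,4]; order=2
step 2: dequeue 0; queue=[3,4,1,5]; order=2,0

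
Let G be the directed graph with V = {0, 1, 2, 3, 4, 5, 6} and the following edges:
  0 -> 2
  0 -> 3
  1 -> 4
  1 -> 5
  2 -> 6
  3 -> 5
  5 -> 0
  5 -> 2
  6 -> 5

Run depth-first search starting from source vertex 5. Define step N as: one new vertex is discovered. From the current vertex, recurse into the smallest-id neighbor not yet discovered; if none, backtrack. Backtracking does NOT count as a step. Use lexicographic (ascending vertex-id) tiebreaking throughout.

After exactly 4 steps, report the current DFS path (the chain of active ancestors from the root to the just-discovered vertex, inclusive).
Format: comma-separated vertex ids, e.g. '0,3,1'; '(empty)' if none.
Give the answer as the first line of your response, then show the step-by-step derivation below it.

5,0,2,6

step 1: discover 5; path=5; order=5
step 2: discover 0; path=5>0; order=5,0
step 3: discover 2; path=5>0>2; order=5,0,2
step 4: discover 6; path=5>0>2>6; order=5,0,2,6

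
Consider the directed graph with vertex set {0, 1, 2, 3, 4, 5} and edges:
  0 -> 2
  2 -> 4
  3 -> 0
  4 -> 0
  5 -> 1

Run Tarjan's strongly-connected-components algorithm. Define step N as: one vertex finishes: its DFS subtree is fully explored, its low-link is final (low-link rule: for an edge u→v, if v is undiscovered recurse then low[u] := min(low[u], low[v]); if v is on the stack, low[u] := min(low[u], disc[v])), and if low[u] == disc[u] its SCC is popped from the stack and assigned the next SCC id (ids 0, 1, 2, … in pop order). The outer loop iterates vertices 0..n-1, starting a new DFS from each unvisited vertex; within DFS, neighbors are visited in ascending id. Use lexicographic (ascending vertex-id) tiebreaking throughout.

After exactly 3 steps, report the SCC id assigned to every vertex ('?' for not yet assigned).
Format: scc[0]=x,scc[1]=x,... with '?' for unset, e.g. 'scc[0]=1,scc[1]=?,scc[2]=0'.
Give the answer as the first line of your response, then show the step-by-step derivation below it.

scc[0]=0,scc[1]=?,scc[2]=0,scc[3]=?,scc[4]=0,scc[5]=?

step 1: low=(low[0]=0,low[1]=?,low[2]=1,low[3]=?,low[4]=0,low[5]=?); scc=(scc[0]=?,scc[1]=?,scc[2]=?,scc[3]=?,scc[4]=?,scc[5]=?)
step 2: low=(low[0]=0,low[1]=?,low[2]=0,low[3]=?,low[4]=0,low[5]=?); scc=(scc[0]=?,scc[1]=?,scc[2]=?,scc[3]=?,scc[4]=?,scc[5]=?)
step 3: low=(low[0]=0,low[1]=?,low[2]=0,low[3]=?,low[4]=0,low[5]=?); scc=(scc[0]=0,scc[1]=?,scc[2]=0,scc[3]=?,scc[4]=0,scc[5]=?)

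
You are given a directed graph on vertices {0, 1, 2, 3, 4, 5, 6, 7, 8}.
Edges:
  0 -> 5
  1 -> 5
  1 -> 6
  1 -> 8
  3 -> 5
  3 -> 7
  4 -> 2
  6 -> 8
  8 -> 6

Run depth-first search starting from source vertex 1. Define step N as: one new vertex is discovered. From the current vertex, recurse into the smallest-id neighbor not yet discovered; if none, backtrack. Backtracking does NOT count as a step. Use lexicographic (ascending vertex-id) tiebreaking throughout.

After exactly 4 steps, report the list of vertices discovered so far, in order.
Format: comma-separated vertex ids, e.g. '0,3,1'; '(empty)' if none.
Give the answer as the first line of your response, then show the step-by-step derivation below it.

1,5,6,8

step 1: discover 1; path=1; order=1
step 2: discover 5; path=1>5; order=1,5
step 3: discover 6; path=1>6; order=1,5,6
step 4: discover 8; path=1>6>8; order=1,5,6,8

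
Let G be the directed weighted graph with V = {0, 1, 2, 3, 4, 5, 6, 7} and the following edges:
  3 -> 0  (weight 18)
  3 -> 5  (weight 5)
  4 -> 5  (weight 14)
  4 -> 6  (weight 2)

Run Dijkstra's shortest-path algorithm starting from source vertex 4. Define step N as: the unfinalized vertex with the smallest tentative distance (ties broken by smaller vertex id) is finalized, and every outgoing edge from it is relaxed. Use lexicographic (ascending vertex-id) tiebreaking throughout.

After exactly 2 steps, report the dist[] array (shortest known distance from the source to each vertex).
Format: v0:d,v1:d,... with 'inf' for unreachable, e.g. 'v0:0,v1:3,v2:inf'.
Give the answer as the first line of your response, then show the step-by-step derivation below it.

v0:inf,v1:inf,v2:inf,v3:inf,v4:0,v5:14,v6:2,v7:inf

step 1: dist = v0:inf,v1:inf,v2:inf,v3:inf,v4:0,v5:14,v6:2,v7:inf
step 2: dist = v0:inf,v1:inf,v2:inf,v3:inf,v4:0,v5:14,v6:2,v7:inf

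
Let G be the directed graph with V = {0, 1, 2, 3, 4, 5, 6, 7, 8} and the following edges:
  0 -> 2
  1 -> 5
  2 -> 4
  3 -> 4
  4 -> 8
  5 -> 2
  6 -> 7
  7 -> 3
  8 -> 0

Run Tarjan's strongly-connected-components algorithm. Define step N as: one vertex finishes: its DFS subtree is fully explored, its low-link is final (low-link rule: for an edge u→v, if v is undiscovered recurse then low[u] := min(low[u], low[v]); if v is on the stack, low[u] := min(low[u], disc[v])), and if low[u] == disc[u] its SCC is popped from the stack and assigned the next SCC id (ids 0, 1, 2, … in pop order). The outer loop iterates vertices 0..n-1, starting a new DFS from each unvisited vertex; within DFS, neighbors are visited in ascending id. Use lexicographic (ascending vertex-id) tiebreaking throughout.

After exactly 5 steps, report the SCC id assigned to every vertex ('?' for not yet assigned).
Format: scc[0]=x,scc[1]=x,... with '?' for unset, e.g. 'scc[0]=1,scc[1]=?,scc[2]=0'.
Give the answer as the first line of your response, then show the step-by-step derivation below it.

scc[0]=0,scc[1]=?,scc[2]=0,scc[3]=?,scc[4]=0,scc[5]=1,scc[6]=?,scc[7]=?,scc[8]=0

step 1: low=(low[0]=0,low[1]=?,low[2]=1,low[3]=?,low[4]=2,low[5]=?,low[6]=?,low[7]=?,low[8]=0); scc=(scc[0]=?,scc[1]=?,scc[2]=?,scc[3]=?,scc[4]=?,scc[5]=?,scc[6]=?,scc[7]=?,scc[8]=?)
step 2: low=(low[0]=0,low[1]=?,low[2]=1,low[3]=?,low[4]=0,low[5]=?,low[6]=?,low[7]=?,low[8]=0); scc=(scc[0]=?,scc[1]=?,scc[2]=?,scc[3]=?,scc[4]=?,scc[5]=?,scc[6]=?,scc[7]=?,scc[8]=?)
step 3: low=(low[0]=0,low[1]=?,low[2]=0,low[3]=?,low[4]=0,low[5]=?,low[6]=?,low[7]=?,low[8]=0); scc=(scc[0]=?,scc[1]=?,scc[2]=?,scc[3]=?,scc[4]=?,scc[5]=?,scc[6]=?,scc[7]=?,scc[8]=?)
step 4: low=(low[0]=0,low[1]=?,low[2]=0,low[3]=?,low[4]=0,low[5]=?,low[6]=?,low[7]=?,low[8]=0); scc=(scc[0]=0,scc[1]=?,scc[2]=0,scc[3]=?,scc[4]=0,scc[5]=?,scc[6]=?,scc[7]=?,scc[8]=0)
step 5: low=(low[0]=0,low[1]=4,low[2]=0,low[3]=?,low[4]=0,low[5]=5,low[6]=?,low[7]=?,low[8]=0); scc=(scc[0]=0,scc[1]=?,scc[2]=0,scc[3]=?,scc[4]=0,scc[5]=1,scc[6]=?,scc[7]=?,scc[8]=0)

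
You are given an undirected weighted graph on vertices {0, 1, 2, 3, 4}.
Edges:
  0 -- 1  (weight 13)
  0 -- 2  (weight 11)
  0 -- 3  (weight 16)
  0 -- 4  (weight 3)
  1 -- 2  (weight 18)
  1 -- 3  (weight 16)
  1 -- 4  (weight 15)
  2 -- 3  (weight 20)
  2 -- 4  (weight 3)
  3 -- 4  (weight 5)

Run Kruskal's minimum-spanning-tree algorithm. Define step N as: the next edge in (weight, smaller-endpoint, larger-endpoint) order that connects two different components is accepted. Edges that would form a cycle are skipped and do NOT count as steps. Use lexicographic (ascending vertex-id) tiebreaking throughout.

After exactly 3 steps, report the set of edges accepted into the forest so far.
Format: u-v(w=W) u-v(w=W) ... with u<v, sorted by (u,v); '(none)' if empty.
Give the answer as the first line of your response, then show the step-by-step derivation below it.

0-4(w=3) 2-4(w=3) 3-4(w=5)

step 1: add edge 0-4 (w=3); MST = {0-4(w=3)}
step 2: add edge 2-4 (w=3); MST = {0-4(w=3) 2-4(w=3)}
step 3: add edge 3-4 (w=5); MST = {0-4(w=3) 2-4(w=3) 3-4(w=5)}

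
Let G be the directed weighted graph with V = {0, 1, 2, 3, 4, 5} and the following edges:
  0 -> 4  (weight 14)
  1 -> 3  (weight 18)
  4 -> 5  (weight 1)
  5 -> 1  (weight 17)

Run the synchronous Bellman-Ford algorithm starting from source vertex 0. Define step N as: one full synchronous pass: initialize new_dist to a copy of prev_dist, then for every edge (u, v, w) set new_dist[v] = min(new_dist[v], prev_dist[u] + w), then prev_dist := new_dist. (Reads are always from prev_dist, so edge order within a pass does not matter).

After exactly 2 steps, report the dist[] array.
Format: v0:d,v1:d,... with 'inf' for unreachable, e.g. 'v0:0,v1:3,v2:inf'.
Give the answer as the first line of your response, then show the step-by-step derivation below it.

v0:0,v1:inf,v2:inf,v3:inf,v4:14,v5:15

step 1: dist = v0:0,v1:inf,v2:inf,v3:inf,v4:14,v5:inf
step 2: dist = v0:0,v1:inf,v2:inf,v3:inf,v4:14,v5:15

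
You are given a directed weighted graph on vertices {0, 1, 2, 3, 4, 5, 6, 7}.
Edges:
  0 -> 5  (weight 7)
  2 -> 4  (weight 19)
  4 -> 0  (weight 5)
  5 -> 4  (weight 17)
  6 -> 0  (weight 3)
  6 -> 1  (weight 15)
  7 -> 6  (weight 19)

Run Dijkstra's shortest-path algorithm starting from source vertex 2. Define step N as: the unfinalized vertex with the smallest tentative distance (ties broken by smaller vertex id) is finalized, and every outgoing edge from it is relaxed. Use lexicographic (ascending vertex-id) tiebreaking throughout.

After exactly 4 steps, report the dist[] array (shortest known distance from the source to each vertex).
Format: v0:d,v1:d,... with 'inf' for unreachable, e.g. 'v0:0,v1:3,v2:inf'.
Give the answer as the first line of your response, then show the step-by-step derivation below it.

v0:24,v1:inf,v2:0,v3:inf,v4:19,v5:31,v6:inf,v7:inf

step 1: dist = v0:inf,v1:inf,v2:0,v3:inf,v4:19,v5:inf,v6:inf,v7:inf
step 2: dist = v0:24,v1:inf,v2:0,v3:inf,v4:19,v5:inf,v6:inf,v7:inf
step 3: dist = v0:24,v1:inf,v2:0,v3:inf,v4:19,v5:31,v6:inf,v7:inf
step 4: dist = v0:24,v1:inf,v2:0,v3:inf,v4:19,v5:31,v6:inf,v7:inf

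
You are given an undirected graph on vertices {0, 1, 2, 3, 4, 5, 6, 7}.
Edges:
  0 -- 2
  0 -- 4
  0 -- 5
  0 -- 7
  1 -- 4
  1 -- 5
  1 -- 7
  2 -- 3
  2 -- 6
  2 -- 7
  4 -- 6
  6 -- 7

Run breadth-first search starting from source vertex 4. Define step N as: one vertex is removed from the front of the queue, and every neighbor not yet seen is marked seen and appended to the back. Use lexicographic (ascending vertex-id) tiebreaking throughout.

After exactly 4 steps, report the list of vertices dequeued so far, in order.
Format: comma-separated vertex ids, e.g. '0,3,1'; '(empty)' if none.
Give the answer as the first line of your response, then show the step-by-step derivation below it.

4,0,1,6

step 1: dequeue 4; queue=[0,1,6]; order=4
step 2: dequeue 0; queue=[1,6,2,5,7]; order=4,0
step 3: dequeue 1; queue=[6,2,5,7]; order=4,0,1
step 4: dequeue 6; queue=[2,5,7]; order=4,0,1,6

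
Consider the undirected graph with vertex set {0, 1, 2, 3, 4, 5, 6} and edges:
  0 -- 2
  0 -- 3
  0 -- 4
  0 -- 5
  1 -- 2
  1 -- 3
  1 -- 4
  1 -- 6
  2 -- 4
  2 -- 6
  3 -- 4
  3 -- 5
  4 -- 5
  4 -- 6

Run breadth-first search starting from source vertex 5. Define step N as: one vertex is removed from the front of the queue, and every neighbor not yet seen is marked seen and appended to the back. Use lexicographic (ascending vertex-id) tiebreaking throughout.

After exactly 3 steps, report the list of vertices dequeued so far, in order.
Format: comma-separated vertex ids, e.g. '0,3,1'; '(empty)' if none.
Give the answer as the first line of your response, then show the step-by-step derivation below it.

5,0,3

step 1: dequeue 5; queue=[0,3,4]; order=5
step 2: dequeue 0; queue=[3,4,2]; order=5,0
step 3: dequeue 3; queue=[4,2,1]; order=5,0,3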